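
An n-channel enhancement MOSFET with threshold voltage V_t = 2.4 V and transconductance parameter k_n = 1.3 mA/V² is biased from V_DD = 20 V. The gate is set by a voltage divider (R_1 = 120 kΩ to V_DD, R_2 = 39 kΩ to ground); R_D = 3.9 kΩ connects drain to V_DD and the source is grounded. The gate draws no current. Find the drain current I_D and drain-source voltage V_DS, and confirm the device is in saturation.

I_D ≈ 4.1 mA, V_DS ≈ 4.1 V

V_G = V_DD·R_2/(R_1+R_2) = 20×39/159 = 4.91 V. With the source grounded, V_GS = V_G = 4.91 V.
Assume saturation: I_D = (k_n/2)(V_GS − V_t)² = (1.3/2)×(4.91 − 2.4)² = 0.65×2.51² = 4.08 mA.
V_DS = V_DD − I_D·R_D = 20 − 4.08×3.9 = 4.08 V.
Saturation requires V_DS ≥ V_GS − V_t = 2.51 V; 4.08 ≥ 2.51 ✓.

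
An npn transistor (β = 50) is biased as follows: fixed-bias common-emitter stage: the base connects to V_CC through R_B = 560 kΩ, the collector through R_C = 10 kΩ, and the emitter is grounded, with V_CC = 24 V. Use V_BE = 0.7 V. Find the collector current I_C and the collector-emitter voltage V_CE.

Base loop: V_CC = I_B·R_B + V_BE, so I_B = (24 − 0.7)/560 kΩ = 0.0416 mA.
In the active region I_C = β·I_B = 50 × 0.0416 = 2.08 mA.
Collector loop: V_CE = V_CC − I_C·R_C = 24 − 2.08×10 = 3.2 V.
Since V_CE = 3.2 V > V_CE(sat) ≈ 0.2 V, the transistor is in the active region as assumed.

I_C ≈ 2.1 mA, V_CE ≈ 3.2 V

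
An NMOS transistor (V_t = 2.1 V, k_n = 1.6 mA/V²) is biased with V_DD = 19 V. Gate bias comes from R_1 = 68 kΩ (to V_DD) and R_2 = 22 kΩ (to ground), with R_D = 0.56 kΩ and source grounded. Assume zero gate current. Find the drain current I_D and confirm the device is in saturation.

V_G = V_DD·R_2/(R_1+R_2) = 19×22/90 = 4.64 V. With the source grounded, V_GS = V_G = 4.64 V.
Assume saturation: I_D = (k_n/2)(V_GS − V_t)² = (1.6/2)×(4.64 − 2.1)² = 0.8×2.54² = 5.18 mA.
V_DS = V_DD − I_D·R_D = 19 − 5.18×0.56 = 16.1 V.
Saturation requires V_DS ≥ V_GS − V_t = 2.54 V; 16.1 ≥ 2.54 ✓.

I_D ≈ 5.2 mA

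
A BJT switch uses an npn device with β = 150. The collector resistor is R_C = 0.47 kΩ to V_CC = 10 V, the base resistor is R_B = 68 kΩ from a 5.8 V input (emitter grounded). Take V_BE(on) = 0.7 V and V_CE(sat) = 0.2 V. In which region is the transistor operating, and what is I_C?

active; I_C ≈ 11 mA

Assume active. Base-emitter loop: I_B = (V_BB − V_BE)/R_B = (5.8 − 0.7)/68 = 0.075 mA.
I_C = β·I_B = 150×0.075 = 11.2 mA.
V_CE = V_CC − I_C·R_C = 10 − 11.2×0.47 = 4.71 V > V_CE(sat), so the active-region assumption holds.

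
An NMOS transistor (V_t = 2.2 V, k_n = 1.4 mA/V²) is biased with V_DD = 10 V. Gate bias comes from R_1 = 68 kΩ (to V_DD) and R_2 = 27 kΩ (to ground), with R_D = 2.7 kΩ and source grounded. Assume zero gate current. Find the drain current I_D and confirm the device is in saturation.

I_D ≈ 0.29 mA

V_G = V_DD·R_2/(R_1+R_2) = 10×27/95 = 2.84 V. With the source grounded, V_GS = V_G = 2.84 V.
Assume saturation: I_D = (k_n/2)(V_GS − V_t)² = (1.4/2)×(2.84 − 2.2)² = 0.7×0.642² = 0.289 mA.
V_DS = V_DD − I_D·R_D = 10 − 0.289×2.7 = 9.22 V.
Saturation requires V_DS ≥ V_GS − V_t = 0.642 V; 9.22 ≥ 0.642 ✓.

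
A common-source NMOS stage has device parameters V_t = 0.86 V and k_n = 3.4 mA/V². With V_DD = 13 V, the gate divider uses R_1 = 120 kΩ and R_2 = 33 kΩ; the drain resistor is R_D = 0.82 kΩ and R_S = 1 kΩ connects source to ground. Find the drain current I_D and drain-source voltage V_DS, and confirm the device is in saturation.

V_G = V_DD·R_2/(R_1+R_2) = 13×33/153 = 2.8 V.
Assume saturation: I_D = (k_n/2)(V_GS − V_t)² with V_GS = V_G − I_D·R_S = 2.8 − 1·I_D.
Substituting gives 1.7·I_D² − 7.61·I_D + 6.42 = 0, with roots I_D = 1.13 or 3.35 mA.
The root I_D = 3.35 mA gives V_GS = -0.543 V ≤ V_t, so take I_D = 1.13 mA.
Then V_GS = 1.67 V and V_DS = V_DD − I_D(R_D+R_S) = 13 − 1.13×1.82 = 10.9 V.
Saturation requires V_DS ≥ V_GS − V_t = 0.815 V; 10.9 ≥ 0.815 ✓.

I_D ≈ 1.1 mA, V_DS ≈ 11 V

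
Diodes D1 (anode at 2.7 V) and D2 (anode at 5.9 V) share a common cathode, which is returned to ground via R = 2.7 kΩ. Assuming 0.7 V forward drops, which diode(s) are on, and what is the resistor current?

Assume both conduct. Then node N would need to be at both 2.7−0.7 = 2 V and 5.9−0.7 = 5.2 V, which is impossible.
Assume only D2 conducts: V_N = 5.9 − 0.7 = 5.2 V, so I_R = 5.2/2.7 = 1.93 mA.
Check D1: its anode-to-cathode voltage is 2.7 − 5.2 = -2.5 V < 0.7 V, so it is off. The assumption is consistent.

Only D2 conducts; I_R ≈ 1.9 mA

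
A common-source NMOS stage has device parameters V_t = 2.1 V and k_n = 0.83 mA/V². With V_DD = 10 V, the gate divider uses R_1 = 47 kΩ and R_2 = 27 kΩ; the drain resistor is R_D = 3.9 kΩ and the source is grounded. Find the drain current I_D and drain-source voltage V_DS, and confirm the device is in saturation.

V_G = V_DD·R_2/(R_1+R_2) = 10×27/74 = 3.65 V. With the source grounded, V_GS = V_G = 3.65 V.
Assume saturation: I_D = (k_n/2)(V_GS − V_t)² = (0.83/2)×(3.65 − 2.1)² = 0.415×1.55² = 0.995 mA.
V_DS = V_DD − I_D·R_D = 10 − 0.995×3.9 = 6.12 V.
Saturation requires V_DS ≥ V_GS − V_t = 1.55 V; 6.12 ≥ 1.55 ✓.

I_D ≈ 1 mA, V_DS ≈ 6.1 V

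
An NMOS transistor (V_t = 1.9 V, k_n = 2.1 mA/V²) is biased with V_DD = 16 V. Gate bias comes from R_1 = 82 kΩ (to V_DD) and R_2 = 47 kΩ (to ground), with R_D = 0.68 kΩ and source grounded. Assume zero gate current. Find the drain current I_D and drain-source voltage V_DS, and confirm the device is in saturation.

V_G = V_DD·R_2/(R_1+R_2) = 16×47/129 = 5.83 V. With the source grounded, V_GS = V_G = 5.83 V.
Assume saturation: I_D = (k_n/2)(V_GS − V_t)² = (2.1/2)×(5.83 − 1.9)² = 1.05×3.93² = 16.2 mA.
V_DS = V_DD − I_D·R_D = 16 − 16.2×0.68 = 4.98 V.
Saturation requires V_DS ≥ V_GS − V_t = 3.93 V; 4.98 ≥ 3.93 ✓.

I_D ≈ 16 mA, V_DS ≈ 5 V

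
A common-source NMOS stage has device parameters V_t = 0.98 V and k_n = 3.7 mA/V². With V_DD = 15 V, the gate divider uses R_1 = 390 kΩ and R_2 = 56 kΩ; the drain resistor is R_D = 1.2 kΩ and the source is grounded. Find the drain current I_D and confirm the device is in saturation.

I_D ≈ 1.5 mA

V_G = V_DD·R_2/(R_1+R_2) = 15×56/446 = 1.88 V. With the source grounded, V_GS = V_G = 1.88 V.
Assume saturation: I_D = (k_n/2)(V_GS − V_t)² = (3.7/2)×(1.88 − 0.98)² = 1.85×0.903² = 1.51 mA.
V_DS = V_DD − I_D·R_D = 15 − 1.51×1.2 = 13.2 V.
Saturation requires V_DS ≥ V_GS − V_t = 0.903 V; 13.2 ≥ 0.903 ✓.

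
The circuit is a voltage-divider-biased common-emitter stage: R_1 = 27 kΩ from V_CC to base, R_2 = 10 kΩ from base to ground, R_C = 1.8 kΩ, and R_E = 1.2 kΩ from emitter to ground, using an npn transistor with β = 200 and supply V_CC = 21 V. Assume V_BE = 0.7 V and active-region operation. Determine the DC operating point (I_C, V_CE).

I_C ≈ 4 mA, V_CE ≈ 9 V

Thevenize the base divider: V_Th = V_CC·R_2/(R_1+R_2) = 21×10/37 = 5.68 V, R_Th = R_1‖R_2 = 7.3 kΩ.
Base-emitter loop: V_Th = I_B·R_Th + V_BE + (β+1)I_B·R_E, so I_B = (5.68 − 0.7) / (7.3 + 201×1.2) = 0.02 mA.
I_C = β·I_B = 200×0.02 = 4 mA, and I_E = (β+1)I_B = 4.02 mA.
V_CE = V_CC − I_C·R_C − I_E·R_E = 21 − 4×1.8 − 4.02×1.2 = 8.96 V.
V_CE = 8.96 V > 0.2 V confirms active-region operation.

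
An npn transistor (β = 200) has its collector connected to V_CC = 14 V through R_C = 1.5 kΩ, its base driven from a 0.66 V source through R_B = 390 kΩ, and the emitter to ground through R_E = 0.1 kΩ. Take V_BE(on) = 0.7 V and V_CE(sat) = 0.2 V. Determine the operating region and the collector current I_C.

cutoff; I_C ≈ 0

V_BB = 0.66 V ≤ V_BE(on) = 0.7 V, so the base-emitter junction is not forward biased.
The transistor is in cutoff: I_B = I_C = 0.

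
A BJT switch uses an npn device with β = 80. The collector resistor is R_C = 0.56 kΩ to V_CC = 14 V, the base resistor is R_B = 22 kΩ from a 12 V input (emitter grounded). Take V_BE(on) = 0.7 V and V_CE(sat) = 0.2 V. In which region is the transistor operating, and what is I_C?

saturation; I_C ≈ 25 mA

Assume active: I_B = (12 − 0.7)/22 = 0.514 mA, giving I_C = β·I_B = 41.1 mA.
But then V_CE = 14 − 41.1×0.56 = -9.01 V < V_CE(sat) = 0.2 V — impossible in the active region.
So the transistor is saturated. With V_CE = 0.2 V, I_C = (V_CC − 0.2)/R_C = 13.8/0.56 = 24.6 mA.
Check: β·I_B = 41.1 mA > I_C = 24.6 mA, confirming saturation.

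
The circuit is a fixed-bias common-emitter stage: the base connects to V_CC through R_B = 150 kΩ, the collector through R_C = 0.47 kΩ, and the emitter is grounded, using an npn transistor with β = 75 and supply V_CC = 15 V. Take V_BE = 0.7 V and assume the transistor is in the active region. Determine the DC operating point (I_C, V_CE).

I_C ≈ 7.2 mA, V_CE ≈ 12 V

Base loop: V_CC = I_B·R_B + V_BE, so I_B = (15 − 0.7)/150 kΩ = 0.0953 mA.
In the active region I_C = β·I_B = 75 × 0.0953 = 7.15 mA.
Collector loop: V_CE = V_CC − I_C·R_C = 15 − 7.15×0.47 = 11.6 V.
Since V_CE = 11.6 V > V_CE(sat) ≈ 0.2 V, the transistor is in the active region as assumed.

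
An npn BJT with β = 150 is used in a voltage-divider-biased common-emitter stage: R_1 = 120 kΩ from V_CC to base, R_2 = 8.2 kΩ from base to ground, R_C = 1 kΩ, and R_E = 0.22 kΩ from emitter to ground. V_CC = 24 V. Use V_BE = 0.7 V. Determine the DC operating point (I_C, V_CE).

I_C ≈ 3.1 mA, V_CE ≈ 20 V

Thevenize the base divider: V_Th = V_CC·R_2/(R_1+R_2) = 24×8.2/128 = 1.54 V, R_Th = R_1‖R_2 = 7.68 kΩ.
Base-emitter loop: V_Th = I_B·R_Th + V_BE + (β+1)I_B·R_E, so I_B = (1.54 − 0.7) / (7.68 + 151×0.22) = 0.0204 mA.
I_C = β·I_B = 150×0.0204 = 3.06 mA, and I_E = (β+1)I_B = 3.08 mA.
V_CE = V_CC − I_C·R_C − I_E·R_E = 24 − 3.06×1 − 3.08×0.22 = 20.3 V.
V_CE = 20.3 V > 0.2 V confirms active-region operation.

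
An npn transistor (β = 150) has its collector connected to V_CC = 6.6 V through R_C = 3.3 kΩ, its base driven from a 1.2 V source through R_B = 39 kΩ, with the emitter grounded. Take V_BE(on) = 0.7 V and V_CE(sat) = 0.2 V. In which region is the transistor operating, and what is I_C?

active; I_C ≈ 1.9 mA

Assume active. Base-emitter loop: I_B = (V_BB − V_BE)/R_B = (1.2 − 0.7)/39 = 0.0128 mA.
I_C = β·I_B = 150×0.0128 = 1.92 mA.
V_CE = V_CC − I_C·R_C = 6.6 − 1.92×3.3 = 0.254 V > V_CE(sat), so the active-region assumption holds.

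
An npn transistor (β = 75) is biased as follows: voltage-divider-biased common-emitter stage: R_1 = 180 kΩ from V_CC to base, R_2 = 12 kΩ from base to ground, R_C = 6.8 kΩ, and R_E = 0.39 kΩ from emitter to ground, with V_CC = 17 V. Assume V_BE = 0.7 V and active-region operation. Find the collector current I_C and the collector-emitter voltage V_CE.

I_C ≈ 0.66 mA, V_CE ≈ 12 V

Thevenize the base divider: V_Th = V_CC·R_2/(R_1+R_2) = 17×12/192 = 1.06 V, R_Th = R_1‖R_2 = 11.2 kΩ.
Base-emitter loop: V_Th = I_B·R_Th + V_BE + (β+1)I_B·R_E, so I_B = (1.06 − 0.7) / (11.2 + 76×0.39) = 0.00887 mA.
I_C = β·I_B = 75×0.00887 = 0.665 mA, and I_E = (β+1)I_B = 0.674 mA.
V_CE = V_CC − I_C·R_C − I_E·R_E = 17 − 0.665×6.8 − 0.674×0.39 = 12.2 V.
V_CE = 12.2 V > 0.2 V confirms active-region operation.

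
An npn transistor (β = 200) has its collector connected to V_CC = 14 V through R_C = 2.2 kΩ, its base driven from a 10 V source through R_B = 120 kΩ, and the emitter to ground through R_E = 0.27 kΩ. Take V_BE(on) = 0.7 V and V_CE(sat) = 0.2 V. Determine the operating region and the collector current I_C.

Assume active: I_B = (10 − 0.7)/(120 + 201×0.27) = 0.0534 mA, I_C = β·I_B = 10.7 mA.
Then V_CE = 14 − 10.7×2.2 − 10.7×0.27 = -12.4 V < 0.2 V — the active assumption fails.
Re-solve with V_CE = 0.2 V. KCL at the emitter: V_E/R_E = (V_BB−0.7−V_E)/R_B + (V_CC−0.2−V_E)/R_C, giving V_E = 1.52 V.
I_C = (V_CC − 0.2 − V_E)/R_C = (13.8 − 1.52)/2.2 = 5.58 mA.
Check: I_B = (9.3 − 1.52)/120 = 0.0648 mA, and β·I_B = 13 mA > I_C, confirming saturation.

saturation; I_C ≈ 5.6 mA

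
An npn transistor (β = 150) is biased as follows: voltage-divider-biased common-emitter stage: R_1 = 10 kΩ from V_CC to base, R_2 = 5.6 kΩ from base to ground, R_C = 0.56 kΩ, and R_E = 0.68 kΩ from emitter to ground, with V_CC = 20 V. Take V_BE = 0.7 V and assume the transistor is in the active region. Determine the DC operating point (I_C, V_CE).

I_C ≈ 9.1 mA, V_CE ≈ 8.6 V

Thevenize the base divider: V_Th = V_CC·R_2/(R_1+R_2) = 20×5.6/15.6 = 7.18 V, R_Th = R_1‖R_2 = 3.59 kΩ.
Base-emitter loop: V_Th = I_B·R_Th + V_BE + (β+1)I_B·R_E, so I_B = (7.18 − 0.7) / (3.59 + 151×0.68) = 0.061 mA.
I_C = β·I_B = 150×0.061 = 9.15 mA, and I_E = (β+1)I_B = 9.21 mA.
V_CE = V_CC − I_C·R_C − I_E·R_E = 20 − 9.15×0.56 − 9.21×0.68 = 8.62 V.
V_CE = 8.62 V > 0.2 V confirms active-region operation.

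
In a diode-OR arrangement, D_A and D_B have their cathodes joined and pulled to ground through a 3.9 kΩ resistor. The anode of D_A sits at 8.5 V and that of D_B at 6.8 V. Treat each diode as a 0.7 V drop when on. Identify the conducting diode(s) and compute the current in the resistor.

Only D_A conducts; I_R ≈ 2 mA

Assume both conduct. Then node N would need to be at both 8.5−0.7 = 7.8 V and 6.8−0.7 = 6.1 V, which is impossible.
Assume only D_A conducts: V_N = 8.5 − 0.7 = 7.8 V, so I_R = 7.8/3.9 = 2 mA.
Check D_B: its anode-to-cathode voltage is 6.8 − 7.8 = -1 V < 0.7 V, so it is off. The assumption is consistent.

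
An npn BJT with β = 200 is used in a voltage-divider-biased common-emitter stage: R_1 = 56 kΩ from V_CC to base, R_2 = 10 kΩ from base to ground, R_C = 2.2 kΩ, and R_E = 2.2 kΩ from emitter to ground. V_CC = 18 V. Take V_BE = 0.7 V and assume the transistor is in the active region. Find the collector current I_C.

I_C ≈ 0.9 mA

Thevenize the base divider: V_Th = V_CC·R_2/(R_1+R_2) = 18×10/66 = 2.73 V, R_Th = R_1‖R_2 = 8.48 kΩ.
Base-emitter loop: V_Th = I_B·R_Th + V_BE + (β+1)I_B·R_E, so I_B = (2.73 − 0.7) / (8.48 + 201×2.2) = 0.0045 mA.
I_C = β·I_B = 200×0.0045 = 0.9 mA, and I_E = (β+1)I_B = 0.904 mA.
V_CE = V_CC − I_C·R_C − I_E·R_E = 18 − 0.9×2.2 − 0.904×2.2 = 14 V.
V_CE = 14 V > 0.2 V confirms active-region operation.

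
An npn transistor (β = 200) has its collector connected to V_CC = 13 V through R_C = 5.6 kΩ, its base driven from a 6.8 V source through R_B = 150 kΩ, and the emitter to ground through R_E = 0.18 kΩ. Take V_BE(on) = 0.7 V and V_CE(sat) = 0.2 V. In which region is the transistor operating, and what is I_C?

saturation; I_C ≈ 2.2 mA

Assume active: I_B = (6.8 − 0.7)/(150 + 201×0.18) = 0.0328 mA, I_C = β·I_B = 6.55 mA.
Then V_CE = 13 − 6.55×5.6 − 6.59×0.18 = -24.9 V < 0.2 V — the active assumption fails.
Re-solve with V_CE = 0.2 V. KCL at the emitter: V_E/R_E = (V_BB−0.7−V_E)/R_B + (V_CC−0.2−V_E)/R_C, giving V_E = 0.405 V.
I_C = (V_CC − 0.2 − V_E)/R_C = (12.8 − 0.405)/5.6 = 2.21 mA.
Check: I_B = (6.1 − 0.405)/150 = 0.038 mA, and β·I_B = 7.59 mA > I_C, confirming saturation.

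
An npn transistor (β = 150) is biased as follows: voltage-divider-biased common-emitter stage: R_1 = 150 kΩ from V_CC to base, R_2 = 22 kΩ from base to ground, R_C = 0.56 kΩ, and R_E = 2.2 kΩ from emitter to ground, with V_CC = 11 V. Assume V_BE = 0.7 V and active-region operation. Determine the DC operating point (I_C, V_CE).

I_C ≈ 0.3 mA, V_CE ≈ 10 V

Thevenize the base divider: V_Th = V_CC·R_2/(R_1+R_2) = 11×22/172 = 1.41 V, R_Th = R_1‖R_2 = 19.2 kΩ.
Base-emitter loop: V_Th = I_B·R_Th + V_BE + (β+1)I_B·R_E, so I_B = (1.41 − 0.7) / (19.2 + 151×2.2) = 0.00201 mA.
I_C = β·I_B = 150×0.00201 = 0.302 mA, and I_E = (β+1)I_B = 0.304 mA.
V_CE = V_CC − I_C·R_C − I_E·R_E = 11 − 0.302×0.56 − 0.304×2.2 = 10.2 V.
V_CE = 10.2 V > 0.2 V confirms active-region operation.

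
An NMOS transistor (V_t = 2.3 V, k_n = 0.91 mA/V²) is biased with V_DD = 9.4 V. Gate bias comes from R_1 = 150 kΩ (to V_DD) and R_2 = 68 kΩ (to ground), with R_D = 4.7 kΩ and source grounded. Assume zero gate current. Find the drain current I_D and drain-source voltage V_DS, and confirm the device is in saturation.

I_D ≈ 0.18 mA, V_DS ≈ 8.5 V

V_G = V_DD·R_2/(R_1+R_2) = 9.4×68/218 = 2.93 V. With the source grounded, V_GS = V_G = 2.93 V.
Assume saturation: I_D = (k_n/2)(V_GS − V_t)² = (0.91/2)×(2.93 − 2.3)² = 0.455×0.632² = 0.182 mA.
V_DS = V_DD − I_D·R_D = 9.4 − 0.182×4.7 = 8.55 V.
Saturation requires V_DS ≥ V_GS − V_t = 0.632 V; 8.55 ≥ 0.632 ✓.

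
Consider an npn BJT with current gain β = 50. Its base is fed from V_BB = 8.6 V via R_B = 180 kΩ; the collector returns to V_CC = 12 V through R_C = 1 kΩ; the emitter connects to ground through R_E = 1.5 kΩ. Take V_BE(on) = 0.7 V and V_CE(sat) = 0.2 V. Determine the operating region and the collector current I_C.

Assume active. Base-emitter loop: I_B = (V_BB − V_BE)/(R_B + (β+1)R_E) = (8.6 − 0.7)/(180 + 51×1.5) = 0.0308 mA.
I_C = β·I_B = 50×0.0308 = 1.54 mA.
V_CE = V_CC − I_C·R_C − I_E·R_E = 12 − 1.54×1 − 1.57×1.5 = 8.1 V > V_CE(sat), so the active-region assumption holds.

active; I_C ≈ 1.5 mA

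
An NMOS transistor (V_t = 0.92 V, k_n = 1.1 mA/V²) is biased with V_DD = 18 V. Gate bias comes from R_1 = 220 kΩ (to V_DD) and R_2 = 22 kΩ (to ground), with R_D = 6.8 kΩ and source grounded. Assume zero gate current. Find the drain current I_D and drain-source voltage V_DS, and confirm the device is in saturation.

I_D ≈ 0.28 mA, V_DS ≈ 16 V

V_G = V_DD·R_2/(R_1+R_2) = 18×22/242 = 1.64 V. With the source grounded, V_GS = V_G = 1.64 V.
Assume saturation: I_D = (k_n/2)(V_GS − V_t)² = (1.1/2)×(1.64 − 0.92)² = 0.55×0.716² = 0.282 mA.
V_DS = V_DD − I_D·R_D = 18 − 0.282×6.8 = 16.1 V.
Saturation requires V_DS ≥ V_GS − V_t = 0.716 V; 16.1 ≥ 0.716 ✓.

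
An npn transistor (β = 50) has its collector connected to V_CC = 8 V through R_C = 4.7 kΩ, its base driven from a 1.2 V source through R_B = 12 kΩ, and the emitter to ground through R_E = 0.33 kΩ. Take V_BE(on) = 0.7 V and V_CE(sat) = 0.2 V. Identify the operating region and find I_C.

active; I_C ≈ 0.87 mA

Assume active. Base-emitter loop: I_B = (V_BB − V_BE)/(R_B + (β+1)R_E) = (1.2 − 0.7)/(12 + 51×0.33) = 0.0173 mA.
I_C = β·I_B = 50×0.0173 = 0.867 mA.
V_CE = V_CC − I_C·R_C − I_E·R_E = 8 − 0.867×4.7 − 0.884×0.33 = 3.63 V > V_CE(sat), so the active-region assumption holds.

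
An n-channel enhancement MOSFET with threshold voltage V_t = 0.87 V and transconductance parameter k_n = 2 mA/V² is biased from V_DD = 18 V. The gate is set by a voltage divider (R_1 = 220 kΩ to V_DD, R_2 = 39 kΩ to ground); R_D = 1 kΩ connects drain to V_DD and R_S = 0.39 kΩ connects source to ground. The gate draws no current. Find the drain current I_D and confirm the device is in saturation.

V_G = V_DD·R_2/(R_1+R_2) = 18×39/259 = 2.71 V.
Assume saturation: I_D = (k_n/2)(V_GS − V_t)² with V_GS = V_G − I_D·R_S = 2.71 − 0.39·I_D.
Substituting gives 0.152·I_D² − 2.44·I_D + 3.39 = 0, with roots I_D = 1.54 or 14.5 mA.
The root I_D = 14.5 mA gives V_GS = -2.93 V ≤ V_t, so take I_D = 1.54 mA.
Then V_GS = 2.11 V and V_DS = V_DD − I_D(R_D+R_S) = 18 − 1.54×1.39 = 15.9 V.
Saturation requires V_DS ≥ V_GS − V_t = 1.24 V; 15.9 ≥ 1.24 ✓.

I_D ≈ 1.5 mA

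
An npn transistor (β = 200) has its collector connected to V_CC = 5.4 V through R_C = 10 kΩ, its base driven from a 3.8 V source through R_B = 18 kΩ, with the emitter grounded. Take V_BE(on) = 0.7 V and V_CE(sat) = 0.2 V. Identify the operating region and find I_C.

saturation; I_C ≈ 0.52 mA

Assume active: I_B = (3.8 − 0.7)/18 = 0.172 mA, giving I_C = β·I_B = 34.4 mA.
But then V_CE = 5.4 − 34.4×10 = -339 V < V_CE(sat) = 0.2 V — impossible in the active region.
So the transistor is saturated. With V_CE = 0.2 V, I_C = (V_CC − 0.2)/R_C = 5.2/10 = 0.52 mA.
Check: β·I_B = 34.4 mA > I_C = 0.52 mA, confirming saturation.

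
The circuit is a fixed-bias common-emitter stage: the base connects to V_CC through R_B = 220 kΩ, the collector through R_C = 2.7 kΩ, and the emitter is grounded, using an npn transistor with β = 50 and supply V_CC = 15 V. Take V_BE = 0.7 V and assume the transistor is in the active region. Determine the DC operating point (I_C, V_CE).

I_C ≈ 3.2 mA, V_CE ≈ 6.2 V

Base loop: V_CC = I_B·R_B + V_BE, so I_B = (15 − 0.7)/220 kΩ = 0.065 mA.
In the active region I_C = β·I_B = 50 × 0.065 = 3.25 mA.
Collector loop: V_CE = V_CC − I_C·R_C = 15 − 3.25×2.7 = 6.22 V.
Since V_CE = 6.22 V > V_CE(sat) ≈ 0.2 V, the transistor is in the active region as assumed.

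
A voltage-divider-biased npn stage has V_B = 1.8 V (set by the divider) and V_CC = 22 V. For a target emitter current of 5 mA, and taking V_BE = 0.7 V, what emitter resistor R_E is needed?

V_E = V_B − V_BE = 1.8 − 0.7 = 1.1 V.
R_E = V_E / I_E = 1.1 / 5 = 0.22 kΩ.

R_E ≈ 0.22 kΩ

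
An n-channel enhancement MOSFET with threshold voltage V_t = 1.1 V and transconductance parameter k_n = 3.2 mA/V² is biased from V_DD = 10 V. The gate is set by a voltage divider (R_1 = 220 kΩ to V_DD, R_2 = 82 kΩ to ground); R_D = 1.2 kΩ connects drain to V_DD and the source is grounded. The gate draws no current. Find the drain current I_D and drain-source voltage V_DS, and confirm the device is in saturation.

V_G = V_DD·R_2/(R_1+R_2) = 10×82/302 = 2.72 V. With the source grounded, V_GS = V_G = 2.72 V.
Assume saturation: I_D = (k_n/2)(V_GS − V_t)² = (3.2/2)×(2.72 − 1.1)² = 1.6×1.62² = 4.17 mA.
V_DS = V_DD − I_D·R_D = 10 − 4.17×1.2 = 4.99 V.
Saturation requires V_DS ≥ V_GS − V_t = 1.62 V; 4.99 ≥ 1.62 ✓.

I_D ≈ 4.2 mA, V_DS ≈ 5 V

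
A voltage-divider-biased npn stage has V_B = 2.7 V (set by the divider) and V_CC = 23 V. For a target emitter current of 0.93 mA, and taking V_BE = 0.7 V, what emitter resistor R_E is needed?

V_E = V_B − V_BE = 2.7 − 0.7 = 2 V.
R_E = V_E / I_E = 2 / 0.93 = 2.15 kΩ.

R_E ≈ 2.2 kΩ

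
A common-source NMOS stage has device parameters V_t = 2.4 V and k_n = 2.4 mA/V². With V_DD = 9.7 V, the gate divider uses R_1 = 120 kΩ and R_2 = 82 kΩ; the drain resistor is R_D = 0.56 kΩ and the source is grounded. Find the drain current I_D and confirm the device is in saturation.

I_D ≈ 2.8 mA

V_G = V_DD·R_2/(R_1+R_2) = 9.7×82/202 = 3.94 V. With the source grounded, V_GS = V_G = 3.94 V.
Assume saturation: I_D = (k_n/2)(V_GS − V_t)² = (2.4/2)×(3.94 − 2.4)² = 1.2×1.54² = 2.84 mA.
V_DS = V_DD − I_D·R_D = 9.7 − 2.84×0.56 = 8.11 V.
Saturation requires V_DS ≥ V_GS − V_t = 1.54 V; 8.11 ≥ 1.54 ✓.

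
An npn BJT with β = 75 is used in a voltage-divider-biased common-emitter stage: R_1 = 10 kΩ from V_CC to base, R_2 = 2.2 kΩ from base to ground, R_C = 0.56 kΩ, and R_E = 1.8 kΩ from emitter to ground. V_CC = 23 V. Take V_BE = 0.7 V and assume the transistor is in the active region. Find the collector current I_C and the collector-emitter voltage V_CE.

Thevenize the base divider: V_Th = V_CC·R_2/(R_1+R_2) = 23×2.2/12.2 = 4.15 V, R_Th = R_1‖R_2 = 1.8 kΩ.
Base-emitter loop: V_Th = I_B·R_Th + V_BE + (β+1)I_B·R_E, so I_B = (4.15 − 0.7) / (1.8 + 76×1.8) = 0.0249 mA.
I_C = β·I_B = 75×0.0249 = 1.87 mA, and I_E = (β+1)I_B = 1.89 mA.
V_CE = V_CC − I_C·R_C − I_E·R_E = 23 − 1.87×0.56 − 1.89×1.8 = 18.6 V.
V_CE = 18.6 V > 0.2 V confirms active-region operation.

I_C ≈ 1.9 mA, V_CE ≈ 19 V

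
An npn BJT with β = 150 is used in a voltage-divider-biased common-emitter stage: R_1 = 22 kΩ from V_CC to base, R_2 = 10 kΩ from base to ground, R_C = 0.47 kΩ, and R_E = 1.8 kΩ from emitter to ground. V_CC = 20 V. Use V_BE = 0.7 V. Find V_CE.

Thevenize the base divider: V_Th = V_CC·R_2/(R_1+R_2) = 20×10/32 = 6.25 V, R_Th = R_1‖R_2 = 6.88 kΩ.
Base-emitter loop: V_Th = I_B·R_Th + V_BE + (β+1)I_B·R_E, so I_B = (6.25 − 0.7) / (6.88 + 151×1.8) = 0.0199 mA.
I_C = β·I_B = 150×0.0199 = 2.99 mA, and I_E = (β+1)I_B = 3.01 mA.
V_CE = V_CC − I_C·R_C − I_E·R_E = 20 − 2.99×0.47 − 3.01×1.8 = 13.2 V.
V_CE = 13.2 V > 0.2 V confirms active-region operation.

V_CE ≈ 13 V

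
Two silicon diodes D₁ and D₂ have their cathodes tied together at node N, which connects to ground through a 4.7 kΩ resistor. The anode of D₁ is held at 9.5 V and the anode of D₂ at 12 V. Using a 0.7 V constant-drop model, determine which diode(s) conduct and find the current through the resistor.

Only D₂ conducts; I_R ≈ 2.4 mA

Assume both conduct. Then node N would need to be at both 9.5−0.7 = 8.8 V and 12−0.7 = 11.3 V, which is impossible.
Assume only D₂ conducts: V_N = 12 − 0.7 = 11.3 V, so I_R = 11.3/4.7 = 2.4 mA.
Check D₁: its anode-to-cathode voltage is 9.5 − 11.3 = -1.8 V < 0.7 V, so it is off. The assumption is consistent.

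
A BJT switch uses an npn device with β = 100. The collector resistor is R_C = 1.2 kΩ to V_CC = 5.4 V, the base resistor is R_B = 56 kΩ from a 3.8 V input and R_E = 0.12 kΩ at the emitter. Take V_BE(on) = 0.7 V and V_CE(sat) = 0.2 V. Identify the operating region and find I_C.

Assume active: I_B = (3.8 − 0.7)/(56 + 101×0.12) = 0.0455 mA, I_C = β·I_B = 4.55 mA.
Then V_CE = 5.4 − 4.55×1.2 − 4.6×0.12 = -0.613 V < 0.2 V — the active assumption fails.
Re-solve with V_CE = 0.2 V. KCL at the emitter: V_E/R_E = (V_BB−0.7−V_E)/R_B + (V_CC−0.2−V_E)/R_C, giving V_E = 0.478 V.
I_C = (V_CC − 0.2 − V_E)/R_C = (5.2 − 0.478)/1.2 = 3.94 mA.
Check: I_B = (3.1 − 0.478)/56 = 0.0468 mA, and β·I_B = 4.68 mA > I_C, confirming saturation.

saturation; I_C ≈ 3.9 mA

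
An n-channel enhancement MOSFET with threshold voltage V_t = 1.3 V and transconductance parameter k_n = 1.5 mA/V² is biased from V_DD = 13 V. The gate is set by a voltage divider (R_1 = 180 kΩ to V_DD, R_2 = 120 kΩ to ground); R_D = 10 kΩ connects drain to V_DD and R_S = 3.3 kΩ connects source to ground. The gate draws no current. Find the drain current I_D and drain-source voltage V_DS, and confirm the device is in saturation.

I_D ≈ 0.86 mA, V_DS ≈ 1.6 V

V_G = V_DD·R_2/(R_1+R_2) = 13×120/300 = 5.2 V.
Assume saturation: I_D = (k_n/2)(V_GS − V_t)² with V_GS = V_G − I_D·R_S = 5.2 − 3.3·I_D.
Substituting gives 8.17·I_D² − 20.3·I_D + 11.4 = 0, with roots I_D = 0.858 or 1.63 mA.
The root I_D = 1.63 mA gives V_GS = -0.173 V ≤ V_t, so take I_D = 0.858 mA.
Then V_GS = 2.37 V and V_DS = V_DD − I_D(R_D+R_S) = 13 − 0.858×13.3 = 1.59 V.
Saturation requires V_DS ≥ V_GS − V_t = 1.07 V; 1.59 ≥ 1.07 ✓.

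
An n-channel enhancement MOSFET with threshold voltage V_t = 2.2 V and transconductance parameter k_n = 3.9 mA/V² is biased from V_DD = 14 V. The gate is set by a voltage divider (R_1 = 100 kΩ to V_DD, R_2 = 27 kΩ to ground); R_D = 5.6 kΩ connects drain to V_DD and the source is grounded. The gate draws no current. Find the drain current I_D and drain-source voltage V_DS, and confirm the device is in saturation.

V_G = V_DD·R_2/(R_1+R_2) = 14×27/127 = 2.98 V. With the source grounded, V_GS = V_G = 2.98 V.
Assume saturation: I_D = (k_n/2)(V_GS − V_t)² = (3.9/2)×(2.98 − 2.2)² = 1.95×0.776² = 1.18 mA.
V_DS = V_DD − I_D·R_D = 14 − 1.18×5.6 = 7.42 V.
Saturation requires V_DS ≥ V_GS − V_t = 0.776 V; 7.42 ≥ 0.776 ✓.

I_D ≈ 1.2 mA, V_DS ≈ 7.4 V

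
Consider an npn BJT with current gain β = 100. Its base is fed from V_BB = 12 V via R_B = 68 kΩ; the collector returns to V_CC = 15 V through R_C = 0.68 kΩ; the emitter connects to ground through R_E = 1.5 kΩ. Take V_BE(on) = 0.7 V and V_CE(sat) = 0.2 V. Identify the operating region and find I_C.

Assume active. Base-emitter loop: I_B = (V_BB − V_BE)/(R_B + (β+1)R_E) = (12 − 0.7)/(68 + 101×1.5) = 0.0515 mA.
I_C = β·I_B = 100×0.0515 = 5.15 mA.
V_CE = V_CC − I_C·R_C − I_E·R_E = 15 − 5.15×0.68 − 5.2×1.5 = 3.7 V > V_CE(sat), so the active-region assumption holds.

active; I_C ≈ 5.1 mA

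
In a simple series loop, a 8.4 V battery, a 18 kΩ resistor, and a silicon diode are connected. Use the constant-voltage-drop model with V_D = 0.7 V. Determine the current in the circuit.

I ≈ 0.43 mA

KVL around the loop: 8.4 = V_D + I·R = 0.7 + I × 18 kΩ.
So I = (8.4 − 0.7) / 18 kΩ = 7.7 / 18 = 0.428 mA.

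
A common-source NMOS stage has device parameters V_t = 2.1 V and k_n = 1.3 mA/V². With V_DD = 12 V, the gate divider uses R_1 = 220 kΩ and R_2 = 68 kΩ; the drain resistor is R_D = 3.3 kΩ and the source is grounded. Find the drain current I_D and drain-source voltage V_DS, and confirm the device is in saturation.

V_G = V_DD·R_2/(R_1+R_2) = 12×68/288 = 2.83 V. With the source grounded, V_GS = V_G = 2.83 V.
Assume saturation: I_D = (k_n/2)(V_GS − V_t)² = (1.3/2)×(2.83 − 2.1)² = 0.65×0.733² = 0.35 mA.
V_DS = V_DD − I_D·R_D = 12 − 0.35×3.3 = 10.8 V.
Saturation requires V_DS ≥ V_GS − V_t = 0.733 V; 10.8 ≥ 0.733 ✓.

I_D ≈ 0.35 mA, V_DS ≈ 11 V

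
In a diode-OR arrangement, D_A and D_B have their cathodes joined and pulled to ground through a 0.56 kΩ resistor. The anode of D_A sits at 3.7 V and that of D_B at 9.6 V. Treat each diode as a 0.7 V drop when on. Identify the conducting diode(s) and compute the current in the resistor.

Assume both conduct. Then node N would need to be at both 3.7−0.7 = 3 V and 9.6−0.7 = 8.9 V, which is impossible.
Assume only D_B conducts: V_N = 9.6 − 0.7 = 8.9 V, so I_R = 8.9/0.56 = 15.9 mA.
Check D_A: its anode-to-cathode voltage is 3.7 − 8.9 = -5.2 V < 0.7 V, so it is off. The assumption is consistent.

Only D_B conducts; I_R ≈ 16 mA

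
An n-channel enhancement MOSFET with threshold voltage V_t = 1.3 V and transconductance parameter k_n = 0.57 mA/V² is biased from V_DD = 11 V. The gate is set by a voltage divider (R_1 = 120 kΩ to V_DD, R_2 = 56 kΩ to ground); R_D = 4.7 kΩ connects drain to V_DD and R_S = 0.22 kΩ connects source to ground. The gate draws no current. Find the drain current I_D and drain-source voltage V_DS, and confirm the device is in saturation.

I_D ≈ 1.1 mA, V_DS ≈ 5.6 V

V_G = V_DD·R_2/(R_1+R_2) = 11×56/176 = 3.5 V.
Assume saturation: I_D = (k_n/2)(V_GS − V_t)² with V_GS = V_G − I_D·R_S = 3.5 − 0.22·I_D.
Substituting gives 0.0138·I_D² − 1.28·I_D + 1.38 = 0, with roots I_D = 1.09 or 91.4 mA.
The root I_D = 91.4 mA gives V_GS = -16.6 V ≤ V_t, so take I_D = 1.09 mA.
Then V_GS = 3.26 V and V_DS = V_DD − I_D(R_D+R_S) = 11 − 1.09×4.92 = 5.62 V.
Saturation requires V_DS ≥ V_GS − V_t = 1.96 V; 5.62 ≥ 1.96 ✓.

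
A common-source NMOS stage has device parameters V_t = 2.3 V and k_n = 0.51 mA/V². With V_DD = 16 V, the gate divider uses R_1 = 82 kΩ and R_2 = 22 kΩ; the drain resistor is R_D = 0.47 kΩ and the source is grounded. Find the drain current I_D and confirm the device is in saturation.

V_G = V_DD·R_2/(R_1+R_2) = 16×22/104 = 3.38 V. With the source grounded, V_GS = V_G = 3.38 V.
Assume saturation: I_D = (k_n/2)(V_GS − V_t)² = (0.51/2)×(3.38 − 2.3)² = 0.255×1.08² = 0.3 mA.
V_DS = V_DD − I_D·R_D = 16 − 0.3×0.47 = 15.9 V.
Saturation requires V_DS ≥ V_GS − V_t = 1.08 V; 15.9 ≥ 1.08 ✓.

I_D ≈ 0.3 mA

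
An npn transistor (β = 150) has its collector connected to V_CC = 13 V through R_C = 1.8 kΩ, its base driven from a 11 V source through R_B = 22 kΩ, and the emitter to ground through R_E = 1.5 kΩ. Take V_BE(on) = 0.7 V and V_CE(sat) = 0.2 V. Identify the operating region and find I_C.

saturation; I_C ≈ 3.8 mA

Assume active: I_B = (11 − 0.7)/(22 + 151×1.5) = 0.0414 mA, I_C = β·I_B = 6.22 mA.
Then V_CE = 13 − 6.22×1.8 − 6.26×1.5 = -7.58 V < 0.2 V — the active assumption fails.
Re-solve with V_CE = 0.2 V. KCL at the emitter: V_E/R_E = (V_BB−0.7−V_E)/R_B + (V_CC−0.2−V_E)/R_C, giving V_E = 5.98 V.
I_C = (V_CC − 0.2 − V_E)/R_C = (12.8 − 5.98)/1.8 = 3.79 mA.
Check: I_B = (10.3 − 5.98)/22 = 0.196 mA, and β·I_B = 29.5 mA > I_C, confirming saturation.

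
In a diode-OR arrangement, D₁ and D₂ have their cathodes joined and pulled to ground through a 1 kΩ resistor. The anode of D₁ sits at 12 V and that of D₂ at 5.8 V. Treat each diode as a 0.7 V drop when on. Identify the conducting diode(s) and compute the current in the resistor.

Assume both conduct. Then node N would need to be at both 12−0.7 = 11.3 V and 5.8−0.7 = 5.1 V, which is impossible.
Assume only D₁ conducts: V_N = 12 − 0.7 = 11.3 V, so I_R = 11.3/1 = 11.3 mA.
Check D₂: its anode-to-cathode voltage is 5.8 − 11.3 = -5.5 V < 0.7 V, so it is off. The assumption is consistent.

Only D₁ conducts; I_R ≈ 11 mA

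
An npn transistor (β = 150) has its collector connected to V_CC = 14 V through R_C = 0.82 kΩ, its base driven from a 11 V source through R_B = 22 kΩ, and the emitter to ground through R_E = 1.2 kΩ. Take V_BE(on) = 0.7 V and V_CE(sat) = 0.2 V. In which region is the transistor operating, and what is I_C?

saturation; I_C ≈ 6.8 mA

Assume active: I_B = (11 − 0.7)/(22 + 151×1.2) = 0.0507 mA, I_C = β·I_B = 7.6 mA.
Then V_CE = 14 − 7.6×0.82 − 7.65×1.2 = -1.42 V < 0.2 V — the active assumption fails.
Re-solve with V_CE = 0.2 V. KCL at the emitter: V_E/R_E = (V_BB−0.7−V_E)/R_B + (V_CC−0.2−V_E)/R_C, giving V_E = 8.24 V.
I_C = (V_CC − 0.2 − V_E)/R_C = (13.8 − 8.24)/0.82 = 6.78 mA.
Check: I_B = (10.3 − 8.24)/22 = 0.0935 mA, and β·I_B = 14 mA > I_C, confirming saturation.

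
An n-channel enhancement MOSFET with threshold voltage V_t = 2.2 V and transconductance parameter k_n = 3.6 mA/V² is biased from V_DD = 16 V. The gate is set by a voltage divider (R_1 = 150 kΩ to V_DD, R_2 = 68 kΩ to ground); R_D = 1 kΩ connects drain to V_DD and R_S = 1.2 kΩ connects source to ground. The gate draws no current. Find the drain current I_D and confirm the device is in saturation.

I_D ≈ 1.6 mA

V_G = V_DD·R_2/(R_1+R_2) = 16×68/218 = 4.99 V.
Assume saturation: I_D = (k_n/2)(V_GS − V_t)² with V_GS = V_G − I_D·R_S = 4.99 − 1.2·I_D.
Substituting gives 2.59·I_D² − 13.1·I_D + 14 = 0, with roots I_D = 1.55 or 3.49 mA.
The root I_D = 3.49 mA gives V_GS = 0.809 V ≤ V_t, so take I_D = 1.55 mA.
Then V_GS = 3.13 V and V_DS = V_DD − I_D(R_D+R_S) = 16 − 1.55×2.2 = 12.6 V.
Saturation requires V_DS ≥ V_GS − V_t = 0.929 V; 12.6 ≥ 0.929 ✓.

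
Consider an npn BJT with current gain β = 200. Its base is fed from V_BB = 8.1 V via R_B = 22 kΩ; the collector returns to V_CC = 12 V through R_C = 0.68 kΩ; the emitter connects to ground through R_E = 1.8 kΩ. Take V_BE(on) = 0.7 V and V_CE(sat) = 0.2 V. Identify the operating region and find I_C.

active; I_C ≈ 3.9 mA

Assume active. Base-emitter loop: I_B = (V_BB − V_BE)/(R_B + (β+1)R_E) = (8.1 − 0.7)/(22 + 201×1.8) = 0.0193 mA.
I_C = β·I_B = 200×0.0193 = 3.86 mA.
V_CE = V_CC − I_C·R_C − I_E·R_E = 12 − 3.86×0.68 − 3.88×1.8 = 2.4 V > V_CE(sat), so the active-region assumption holds.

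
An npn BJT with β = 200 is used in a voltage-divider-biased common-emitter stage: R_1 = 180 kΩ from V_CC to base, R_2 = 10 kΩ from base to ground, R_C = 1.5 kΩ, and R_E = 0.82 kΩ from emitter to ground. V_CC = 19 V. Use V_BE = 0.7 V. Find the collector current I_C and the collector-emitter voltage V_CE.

I_C ≈ 0.34 mA, V_CE ≈ 18 V

Thevenize the base divider: V_Th = V_CC·R_2/(R_1+R_2) = 19×10/190 = 1 V, R_Th = R_1‖R_2 = 9.47 kΩ.
Base-emitter loop: V_Th = I_B·R_Th + V_BE + (β+1)I_B·R_E, so I_B = (1 − 0.7) / (9.47 + 201×0.82) = 0.00172 mA.
I_C = β·I_B = 200×0.00172 = 0.344 mA, and I_E = (β+1)I_B = 0.346 mA.
V_CE = V_CC − I_C·R_C − I_E·R_E = 19 − 0.344×1.5 − 0.346×0.82 = 18.2 V.
V_CE = 18.2 V > 0.2 V confirms active-region operation.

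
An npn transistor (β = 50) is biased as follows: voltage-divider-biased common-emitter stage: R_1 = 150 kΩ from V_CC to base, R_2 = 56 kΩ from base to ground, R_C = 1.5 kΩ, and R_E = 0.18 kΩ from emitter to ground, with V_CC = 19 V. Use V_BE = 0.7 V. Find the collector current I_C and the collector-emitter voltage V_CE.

I_C ≈ 4.5 mA, V_CE ≈ 11 V

Thevenize the base divider: V_Th = V_CC·R_2/(R_1+R_2) = 19×56/206 = 5.17 V, R_Th = R_1‖R_2 = 40.8 kΩ.
Base-emitter loop: V_Th = I_B·R_Th + V_BE + (β+1)I_B·R_E, so I_B = (5.17 − 0.7) / (40.8 + 51×0.18) = 0.0894 mA.
I_C = β·I_B = 50×0.0894 = 4.47 mA, and I_E = (β+1)I_B = 4.56 mA.
V_CE = V_CC − I_C·R_C − I_E·R_E = 19 − 4.47×1.5 − 4.56×0.18 = 11.5 V.
V_CE = 11.5 V > 0.2 V confirms active-region operation.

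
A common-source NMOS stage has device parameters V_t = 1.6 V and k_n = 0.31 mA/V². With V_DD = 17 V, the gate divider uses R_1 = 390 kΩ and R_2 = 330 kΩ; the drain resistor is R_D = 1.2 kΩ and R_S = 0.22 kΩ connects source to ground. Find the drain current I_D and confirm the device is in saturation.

V_G = V_DD·R_2/(R_1+R_2) = 17×330/720 = 7.79 V.
Assume saturation: I_D = (k_n/2)(V_GS − V_t)² with V_GS = V_G − I_D·R_S = 7.79 − 0.22·I_D.
Substituting gives 0.0075·I_D² − 1.42·I_D + 5.94 = 0, with roots I_D = 4.27 or 185 mA.
The root I_D = 185 mA gives V_GS = -33 V ≤ V_t, so take I_D = 4.27 mA.
Then V_GS = 6.85 V and V_DS = V_DD − I_D(R_D+R_S) = 17 − 4.27×1.42 = 10.9 V.
Saturation requires V_DS ≥ V_GS − V_t = 5.25 V; 10.9 ≥ 5.25 ✓.

I_D ≈ 4.3 mA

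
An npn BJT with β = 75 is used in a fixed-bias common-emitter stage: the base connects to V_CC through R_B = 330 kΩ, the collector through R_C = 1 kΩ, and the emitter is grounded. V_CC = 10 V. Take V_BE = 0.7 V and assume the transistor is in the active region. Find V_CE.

V_CE ≈ 7.9 V

Base loop: V_CC = I_B·R_B + V_BE, so I_B = (10 − 0.7)/330 kΩ = 0.0282 mA.
In the active region I_C = β·I_B = 75 × 0.0282 = 2.11 mA.
Collector loop: V_CE = V_CC − I_C·R_C = 10 − 2.11×1 = 7.89 V.
Since V_CE = 7.89 V > V_CE(sat) ≈ 0.2 V, the transistor is in the active region as assumed.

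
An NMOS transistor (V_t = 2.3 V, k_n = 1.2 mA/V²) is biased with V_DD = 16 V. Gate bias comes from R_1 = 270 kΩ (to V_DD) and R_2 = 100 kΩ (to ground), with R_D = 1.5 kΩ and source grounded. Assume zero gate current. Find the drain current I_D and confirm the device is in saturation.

I_D ≈ 2.5 mA

V_G = V_DD·R_2/(R_1+R_2) = 16×100/370 = 4.32 V. With the source grounded, V_GS = V_G = 4.32 V.
Assume saturation: I_D = (k_n/2)(V_GS − V_t)² = (1.2/2)×(4.32 − 2.3)² = 0.6×2.02² = 2.46 mA.
V_DS = V_DD − I_D·R_D = 16 − 2.46×1.5 = 12.3 V.
Saturation requires V_DS ≥ V_GS − V_t = 2.02 V; 12.3 ≥ 2.02 ✓.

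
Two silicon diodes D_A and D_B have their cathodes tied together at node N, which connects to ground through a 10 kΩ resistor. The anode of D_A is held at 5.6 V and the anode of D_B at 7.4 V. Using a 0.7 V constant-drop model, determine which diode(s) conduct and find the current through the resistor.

Only D_B conducts; I_R ≈ 0.67 mA

Assume both conduct. Then node N would need to be at both 5.6−0.7 = 4.9 V and 7.4−0.7 = 6.7 V, which is impossible.
Assume only D_B conducts: V_N = 7.4 − 0.7 = 6.7 V, so I_R = 6.7/10 = 0.67 mA.
Check D_A: its anode-to-cathode voltage is 5.6 − 6.7 = -1.1 V < 0.7 V, so it is off. The assumption is consistent.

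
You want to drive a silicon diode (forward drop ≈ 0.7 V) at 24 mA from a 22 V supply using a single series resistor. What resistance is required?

The resistor drops V_S − V_D = 22 − 0.7 = 21.3 V at 24 mA.
R = 21.3 V / 24 mA = 0.888 kΩ.

R ≈ 0.89 kΩ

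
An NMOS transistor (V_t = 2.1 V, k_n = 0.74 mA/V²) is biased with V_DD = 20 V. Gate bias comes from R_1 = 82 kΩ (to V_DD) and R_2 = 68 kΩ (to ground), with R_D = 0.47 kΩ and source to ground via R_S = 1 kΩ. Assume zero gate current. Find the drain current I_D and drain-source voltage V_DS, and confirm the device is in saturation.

I_D ≈ 3.8 mA, V_DS ≈ 14 V

V_G = V_DD·R_2/(R_1+R_2) = 20×68/150 = 9.07 V.
Assume saturation: I_D = (k_n/2)(V_GS − V_t)² with V_GS = V_G − I_D·R_S = 9.07 − 1·I_D.
Substituting gives 0.37·I_D² − 6.16·I_D + 18 = 0, with roots I_D = 3.77 or 12.9 mA.
The root I_D = 12.9 mA gives V_GS = -3.8 V ≤ V_t, so take I_D = 3.77 mA.
Then V_GS = 5.29 V and V_DS = V_DD − I_D(R_D+R_S) = 20 − 3.77×1.47 = 14.5 V.
Saturation requires V_DS ≥ V_GS − V_t = 3.19 V; 14.5 ≥ 3.19 ✓.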